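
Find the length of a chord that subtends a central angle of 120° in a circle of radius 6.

Chord length = 2r sin(θ/2)
= 2 × 6 × sin(120°/2)
= 2 × 6 × sin(60°)
= 6*sqrt(3)

6*sqrt(3)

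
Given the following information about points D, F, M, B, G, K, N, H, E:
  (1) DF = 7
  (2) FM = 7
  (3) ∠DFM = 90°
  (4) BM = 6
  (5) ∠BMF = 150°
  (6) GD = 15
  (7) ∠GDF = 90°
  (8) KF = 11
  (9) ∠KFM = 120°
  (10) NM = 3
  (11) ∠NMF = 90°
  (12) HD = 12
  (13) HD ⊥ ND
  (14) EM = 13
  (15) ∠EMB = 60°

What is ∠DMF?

Step 1: By the law of cosines on triangle MFD: MD² = 7² + 7² − 2·7·7·cos(90°) = 98, so MD = 7·√2.
Step 2: By the inverse law of cosines on triangle DMF: cos(∠DMF) = ((7·√2)² + 7² − 7²) / (2·7·√2·7) = 98/138.59 = 0.7071, so ∠DMF = 45°.

Therefore, the measure of angle ∠DMF = 45°.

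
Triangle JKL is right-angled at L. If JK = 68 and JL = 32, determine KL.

By the Pythagorean theorem: KL^2 = JK^2 - JL^2
KL^2 = 68^2 - 32^2 = 4624 - 1024 = 3600
KL = sqrt(3600) = 60

60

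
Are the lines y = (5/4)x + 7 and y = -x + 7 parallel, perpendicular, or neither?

Slope of line 1: m1 = 5/4
Slope of line 2: m2 = -1
m1 != m2 (5/4 != -1), so not parallel.
m1 * m2 = (5/4) * (-1) = -5/4 != -1, so not perpendicular.
The lines are neither parallel nor perpendicular.

Neither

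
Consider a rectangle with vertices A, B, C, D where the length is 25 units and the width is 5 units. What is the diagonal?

d = sqrt(25^2 + 5^2) = sqrt(650) = 5*sqrt(26)

5*sqrt(26)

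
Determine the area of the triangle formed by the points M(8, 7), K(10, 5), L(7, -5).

Shoelace: Area = (1/2)|8(5--5) + 10(-5-7) + 7(7-5)| = (1/2)(26) = 13

13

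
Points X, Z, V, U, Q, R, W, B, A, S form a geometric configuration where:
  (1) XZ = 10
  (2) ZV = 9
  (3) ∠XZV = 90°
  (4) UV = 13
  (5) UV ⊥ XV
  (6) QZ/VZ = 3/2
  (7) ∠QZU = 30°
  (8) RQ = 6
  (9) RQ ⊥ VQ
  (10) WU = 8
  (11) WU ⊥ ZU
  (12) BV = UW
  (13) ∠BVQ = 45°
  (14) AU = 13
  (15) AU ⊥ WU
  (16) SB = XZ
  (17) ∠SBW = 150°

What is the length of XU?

Step 1: By the law of cosines on triangle XZV: XV² = 10² + 9² − 2·10·9·cos(90°) = 181, so XV = √181.
Step 2: By the law of cosines on triangle XVU: XU² = √181² + 13² − 2·√181·13·cos(90°) = 350, so XU = 5·√14.

Therefore, the length of XU = 5·√14.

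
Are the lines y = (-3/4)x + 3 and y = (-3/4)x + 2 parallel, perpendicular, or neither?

Slope of line 1: m1 = -3/4
Slope of line 2: m2 = -3/4
m1 = m2, so the lines are parallel.

Parallel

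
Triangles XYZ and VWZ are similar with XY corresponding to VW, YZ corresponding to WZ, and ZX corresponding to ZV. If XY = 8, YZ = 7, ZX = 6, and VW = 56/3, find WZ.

Since the triangles are similar, the ratio of corresponding sides is constant.
Scale factor k = VW / XY = 56/3 / 8 = 7/3
WZ = k * YZ = 7/3 * 7 = 49/3

49/3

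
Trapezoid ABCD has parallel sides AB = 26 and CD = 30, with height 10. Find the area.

A trapezoid's area equals the midsegment times the height.
The midsegment is (26 + 30) / 2 = 28.
Area = 28 * 10 = 280.

280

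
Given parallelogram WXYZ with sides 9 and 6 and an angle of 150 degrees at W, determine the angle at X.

Consecutive angles are supplementary: angle X = 180 - 150 = 30 degrees.

30 degrees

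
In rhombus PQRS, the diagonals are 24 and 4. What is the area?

Area = (24 * 4) / 2 = 96 / 2 = 48

48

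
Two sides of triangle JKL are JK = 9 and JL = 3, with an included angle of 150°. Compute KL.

By the law of cosines: KL^2 = JK^2 + JL^2 - 2*JK*JL*cos(J)
KL^2 = 9^2 + 3^2 - 2*9*3*cos(150°)
KL^2 = 81 + 9 - 54*(-sqrt(3)/2)
KL^2 = 27*sqrt(3) + 90
KL = 3*sqrt(3*sqrt(3) + 10)

3*sqrt(3*sqrt(3) + 10)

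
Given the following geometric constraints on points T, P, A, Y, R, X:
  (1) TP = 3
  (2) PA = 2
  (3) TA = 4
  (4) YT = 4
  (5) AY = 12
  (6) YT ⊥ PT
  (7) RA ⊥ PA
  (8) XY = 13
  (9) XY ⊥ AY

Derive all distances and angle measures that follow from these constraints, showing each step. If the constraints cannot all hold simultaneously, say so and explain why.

These constraints are not satisfiable: by the triangle inequality in triangle TAY, (3) TA = 4 and (4) YT = 4 force AY ≤ 4 + 4 = 8, but (5) says AY = 12. No planar figure meets all of them, so nothing further can be derived.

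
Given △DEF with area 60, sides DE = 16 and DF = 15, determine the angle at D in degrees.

Area = (1/2) * a * b * sin(C)
sin(C) = 2 * Area / (a * b)
sin(C) = 2 * 60 / (16 * 15)
sin(C) = 1/2
C = arcsin(1/2) = 30°
Since sin(180° - C) = sin(C), the obtuse angle 150° gives the same area, so C = 30° or C = 150°.

30° or 150°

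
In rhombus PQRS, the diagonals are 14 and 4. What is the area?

Area of a rhombus = (d1 * d2) / 2
Area = (14 * 4) / 2
Area = 56 / 2
Area = 28

28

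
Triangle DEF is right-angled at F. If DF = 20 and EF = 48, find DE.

By the Pythagorean theorem: DE^2 = DF^2 + EF^2
DE^2 = 20^2 + 48^2 = 400 + 2304 = 2704
DE = sqrt(2704) = 52

52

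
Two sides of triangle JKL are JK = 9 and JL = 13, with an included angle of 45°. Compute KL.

When two sides and the included angle are known, the law of cosines gives the third side.
c^2 = a^2 + b^2 - 2ab cos(C) generalizes the Pythagorean theorem to non-right triangles.
Here: KL^2 = 81 + 169 - 234*(sqrt(2)/2) = 250 - 117*sqrt(2)
KL = sqrt(250 - 117*sqrt(2))

sqrt(250 - 117*sqrt(2))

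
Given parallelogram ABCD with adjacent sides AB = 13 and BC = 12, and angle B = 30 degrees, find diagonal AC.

Law of cosines: d^2 = 13^2 + 12^2 - 2(13)(12)cos(30°) = 313 - 156*sqrt(3), so d = sqrt(313 - 156*sqrt(3)).

sqrt(313 - 156*sqrt(3))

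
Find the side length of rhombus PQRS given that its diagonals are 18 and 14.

In a rhombus, the diagonals bisect each other perpendicularly, creating four congruent right triangles.
Each triangle has legs 9 (half of 18) and 7 (half of 14).
The hypotenuse of each right triangle is a side of the rhombus:
side = sqrt(9^2 + 7^2) = sqrt(130)

sqrt(130)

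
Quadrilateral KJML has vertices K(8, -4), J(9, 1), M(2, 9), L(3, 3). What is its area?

The Shoelace formula works by pairing each vertex with the next (cycling back to the first).
For each pair, compute x_i*y_(i+1) - x_(i+1)*y_i:
  (8*1 - 9*-4) = 44
  (9*9 - 2*1) = 79
  (2*3 - 3*9) = -21
  (3*-4 - 8*3) = -36
Taking half the absolute value of the total: Area = (1/2)(66) = 33.

33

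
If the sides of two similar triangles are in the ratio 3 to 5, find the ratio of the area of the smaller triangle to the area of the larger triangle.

Area ratio = (side ratio)^2 = (3/5)^2 = 9:25.

9:25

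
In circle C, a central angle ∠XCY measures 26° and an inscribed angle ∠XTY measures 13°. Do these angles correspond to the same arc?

By the inscribed angle theorem, if both angles subtend the same arc, the inscribed angle must be half the central angle.
Half of 26° = 13°, which equals the given inscribed angle of 13°.
Therefore, yes, they correspond to the same arc.

Yes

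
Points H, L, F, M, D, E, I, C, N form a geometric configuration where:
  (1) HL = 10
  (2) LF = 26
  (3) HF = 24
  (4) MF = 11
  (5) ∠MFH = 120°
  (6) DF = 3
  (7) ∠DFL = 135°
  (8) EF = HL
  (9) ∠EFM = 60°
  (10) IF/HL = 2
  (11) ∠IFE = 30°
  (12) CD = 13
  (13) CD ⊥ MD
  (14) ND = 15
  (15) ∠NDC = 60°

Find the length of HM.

Step 1: By the law of cosines on triangle HFM: HM² = 24² + 11² − 2·24·11·cos(120°) = 961, so HM = 31.

Therefore, the length of HM = 31.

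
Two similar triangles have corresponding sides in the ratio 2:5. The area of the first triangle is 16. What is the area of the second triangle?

Area ratio = (2/5)^2 = 4/25. Area of the second triangle = 16 * 25/4 = 100.

100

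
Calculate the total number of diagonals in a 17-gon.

Total line segments between 17 vertices = C(17,2) = 136.
Subtract the 17 sides: 136 - 17 = 119 diagonals.

119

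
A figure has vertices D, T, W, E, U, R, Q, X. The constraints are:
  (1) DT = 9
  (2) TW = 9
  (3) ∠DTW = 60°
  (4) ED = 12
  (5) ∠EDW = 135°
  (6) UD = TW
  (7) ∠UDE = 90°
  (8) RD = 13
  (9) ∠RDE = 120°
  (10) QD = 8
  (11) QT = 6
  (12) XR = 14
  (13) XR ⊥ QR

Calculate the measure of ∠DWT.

Step 1: By the law of cosines on triangle WTD: WD² = 9² + 9² − 2·9·9·cos(60°) = 81, so WD = 9.
Step 2: By the inverse law of cosines on triangle DWT: cos(∠DWT) = (9² + 9² − 9²) / (2·9·9) = 81/162 = 0.5, so ∠DWT = 60°.

Therefore, the measure of angle ∠DWT = 60°.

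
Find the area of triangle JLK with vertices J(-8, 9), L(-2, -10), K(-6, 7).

The Shoelace formula computes the area from vertex coordinates by summing cross products.
For vertices (-8,9), (-2,-10), (-6,7):
Signed sum = -8*-10 - -2*9 + -2*7 - -6*-10 + -6*9 - -8*7
= 98 + -74 + 2 = 26
Area = (1/2)|26| = 13.

13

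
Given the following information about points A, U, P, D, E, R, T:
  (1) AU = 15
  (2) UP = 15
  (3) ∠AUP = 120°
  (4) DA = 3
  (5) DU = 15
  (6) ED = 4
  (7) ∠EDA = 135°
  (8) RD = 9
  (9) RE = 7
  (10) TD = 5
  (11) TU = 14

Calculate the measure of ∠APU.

Step 1: By the law of cosines on triangle PUA: PA² = 15² + 15² − 2·15·15·cos(120°) = 675, so PA = 15·√3.
Step 2: By the inverse law of cosines on triangle APU: cos(∠APU) = ((15·√3)² + 15² − 15²) / (2·15·√3·15) = 675/779.42 = 0.866, so ∠APU = 30°.

Therefore, the measure of angle ∠APU = 30°.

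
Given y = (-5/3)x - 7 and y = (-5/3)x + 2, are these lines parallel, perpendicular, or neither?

Slope of line 1: m1 = -5/3
Slope of line 2: m2 = -5/3
Since m1 = m2 = -5/3, the lines are parallel.

Parallel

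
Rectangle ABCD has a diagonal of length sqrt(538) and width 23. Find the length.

The diagonal of a rectangle forms a right triangle with the two sides.
Rearranging the Pythagorean theorem: missing side = sqrt(d^2 - known^2).
= sqrt(538 - 529) = sqrt(9) = 3.

3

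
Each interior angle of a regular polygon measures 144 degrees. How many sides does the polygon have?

Each interior angle of a regular n-gon is (n - 2) * 180 / n.
Setting this equal to 144:
(n - 2) * 180 / n = 144
Each exterior angle = 180 - 144 = 36 degrees.
Since exterior angles sum to 360: n = 360 / 36 = 10.

10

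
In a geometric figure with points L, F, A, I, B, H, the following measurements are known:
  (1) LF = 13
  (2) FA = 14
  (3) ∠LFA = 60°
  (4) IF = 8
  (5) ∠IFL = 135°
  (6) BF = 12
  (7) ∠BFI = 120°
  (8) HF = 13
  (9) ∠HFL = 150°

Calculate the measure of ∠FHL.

Step 1: By the law of cosines on triangle HFL: HL² = 13² + 13² − 2·13·13·cos(150°) = 630.72, so HL ≈ 25.11.
Step 2: By the inverse law of cosines on triangle FHL: cos(∠FHL) = (13² + 25.11² − 13²) / (2·13·25.11) = 630.72/652.97 = 0.9659, so ∠FHL = 15°.

Therefore, the measure of angle ∠FHL = 15°.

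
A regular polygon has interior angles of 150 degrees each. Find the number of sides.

The exterior angle is the supplement of the interior angle: 180 - 150 = 30 degrees.
Since the exterior angles of any convex polygon sum to 360 degrees, the number of sides is 360 / 30 = 12.

12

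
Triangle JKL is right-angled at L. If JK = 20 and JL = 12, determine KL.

Rearranging the Pythagorean theorem to solve for the unknown leg:
leg^2 = hypotenuse^2 - known_leg^2 = 400 - 144 = 256
leg = sqrt(256) = 16.

16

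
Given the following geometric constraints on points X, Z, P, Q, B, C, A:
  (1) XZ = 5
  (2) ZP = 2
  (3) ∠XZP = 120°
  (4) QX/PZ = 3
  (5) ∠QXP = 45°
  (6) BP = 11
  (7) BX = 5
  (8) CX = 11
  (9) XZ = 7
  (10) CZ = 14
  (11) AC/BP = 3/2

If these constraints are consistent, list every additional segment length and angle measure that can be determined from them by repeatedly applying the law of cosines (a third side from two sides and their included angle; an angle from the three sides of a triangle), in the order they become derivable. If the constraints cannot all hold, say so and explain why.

These constraints are not satisfiable: (1) XZ = 5 and (9) XZ = 7 assign two different lengths to the same segment. No planar figure meets all of them, so nothing further can be derived.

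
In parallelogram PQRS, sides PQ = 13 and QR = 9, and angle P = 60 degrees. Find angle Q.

In a parallelogram, consecutive angles are supplementary (sum to 180°).
angle Q = 180 - angle P
angle Q = 180 - 60
angle Q = 120 degrees

120 degrees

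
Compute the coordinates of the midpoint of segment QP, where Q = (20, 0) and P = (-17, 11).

The midpoint is the average of the coordinates:
x: (20 + -17)/2 = 3/2
y: (0 + 11)/2 = 11/2
Midpoint = (3/2, 11/2)

(3/2, 11/2)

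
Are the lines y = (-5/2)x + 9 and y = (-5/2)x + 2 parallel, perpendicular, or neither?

Slope of line 1: m1 = -5/2
Slope of line 2: m2 = -5/2
Since m1 = m2 = -5/2, the lines are parallel.

Parallel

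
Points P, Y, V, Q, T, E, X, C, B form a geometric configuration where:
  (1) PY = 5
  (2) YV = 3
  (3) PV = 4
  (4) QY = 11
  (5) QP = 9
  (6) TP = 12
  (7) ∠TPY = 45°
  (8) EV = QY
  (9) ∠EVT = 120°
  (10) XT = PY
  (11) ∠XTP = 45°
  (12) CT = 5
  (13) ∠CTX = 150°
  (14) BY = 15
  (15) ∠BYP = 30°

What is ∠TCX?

From the given relations: XT = PY = 5.
Step 1: By the law of cosines on triangle CTX: CX² = 5² + 5² − 2·5·5·cos(150°) = 93.3, so CX ≈ 9.66.
Step 2: By the inverse law of cosines on triangle TCX: cos(∠TCX) = (5² + 9.66² − 5²) / (2·5·9.66) = 93.3/96.59 = 0.9659, so ∠TCX = 15°.

Therefore, the measure of angle ∠TCX = 15°.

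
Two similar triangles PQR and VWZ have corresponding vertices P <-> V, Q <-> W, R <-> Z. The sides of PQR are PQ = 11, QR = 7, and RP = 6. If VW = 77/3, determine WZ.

k = 77/3/11 = 7/3. WZ = 7/3 * 7 = 49/3.

49/3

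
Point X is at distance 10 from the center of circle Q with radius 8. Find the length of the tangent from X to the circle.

Let T be the point of tangency. Then QT ⊥ XT (radius ⊥ tangent).
In right triangle QTX: QX² = QT² + XT²
10² = 8² + XT²
XT² = 36, XT = 6

6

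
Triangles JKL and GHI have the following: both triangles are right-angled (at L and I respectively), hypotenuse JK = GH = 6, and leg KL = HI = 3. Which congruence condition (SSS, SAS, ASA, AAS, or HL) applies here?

The given information matches HL: The hypotenuse and one leg of two right triangles are equal (Hypotenuse-Leg).

HL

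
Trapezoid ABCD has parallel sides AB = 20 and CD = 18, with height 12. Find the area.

A trapezoid's area equals the midsegment times the height.
The midsegment is (20 + 18) / 2 = 19.
Area = 19 * 12 = 228.

228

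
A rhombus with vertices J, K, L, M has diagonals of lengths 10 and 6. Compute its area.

Area = (10 * 6) / 2 = 60 / 2 = 30

30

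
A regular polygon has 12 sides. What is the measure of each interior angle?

Each interior angle of a regular n-gon is (n - 2) * 180 / n.
For n = 12: (12 - 2) * 180 / 12 = 1800/12 = 150 degrees.

150 degrees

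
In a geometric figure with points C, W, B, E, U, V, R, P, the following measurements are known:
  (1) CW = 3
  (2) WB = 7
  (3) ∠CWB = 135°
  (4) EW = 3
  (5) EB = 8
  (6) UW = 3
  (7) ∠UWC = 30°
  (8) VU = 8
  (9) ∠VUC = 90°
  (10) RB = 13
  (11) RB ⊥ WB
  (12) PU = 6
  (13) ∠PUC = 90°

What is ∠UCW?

Step 1: By the law of cosines on triangle CWU: CU² = 3² + 3² − 2·3·3·cos(30°) = 2.41, so CU ≈ 1.55.
Step 2: By the inverse law of cosines on triangle UCW: cos(∠UCW) = (1.55² + 3² − 3²) / (2·1.55·3) = 2.41/9.32 = 0.2588, so ∠UCW = 75°.

Therefore, the measure of angle ∠UCW = 75°.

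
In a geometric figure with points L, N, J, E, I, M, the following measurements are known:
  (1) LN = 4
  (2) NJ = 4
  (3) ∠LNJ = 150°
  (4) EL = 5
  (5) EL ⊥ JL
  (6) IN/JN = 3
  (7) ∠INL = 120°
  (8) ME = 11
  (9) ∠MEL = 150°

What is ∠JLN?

Step 1: By the law of cosines on triangle LNJ: LJ² = 4² + 4² − 2·4·4·cos(150°) = 59.71, so LJ ≈ 7.73.
Step 2: By the inverse law of cosines on triangle JLN: cos(∠JLN) = (7.73² + 4² − 4²) / (2·7.73·4) = 59.71/61.82 = 0.9659, so ∠JLN = 15°.

Therefore, the measure of angle ∠JLN = 15°.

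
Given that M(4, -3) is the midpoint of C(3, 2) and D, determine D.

Using the midpoint formula: M = ((x1 + x2)/2, (y1 + y2)/2)
We know M = (4, -3) and C = (3, 2)
For x: 4 = (3 + x2)/2, so x2 = 2*4 - 3 = 5
For y: -3 = (2 + y2)/2, so y2 = 2*-3 - 2 = -8
D = (5, -8)

(5, -8)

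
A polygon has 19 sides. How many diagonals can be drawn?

Total line segments between 19 vertices = C(19,2) = 171.
Subtract the 19 sides: 171 - 19 = 152 diagonals.

152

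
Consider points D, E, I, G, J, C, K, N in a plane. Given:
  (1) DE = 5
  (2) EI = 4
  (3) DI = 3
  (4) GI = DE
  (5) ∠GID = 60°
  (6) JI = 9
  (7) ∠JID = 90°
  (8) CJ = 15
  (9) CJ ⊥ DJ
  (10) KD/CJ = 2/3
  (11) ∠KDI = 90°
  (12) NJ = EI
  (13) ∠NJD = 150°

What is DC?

Step 1: By the law of cosines on triangle JID: JD² = 9² + 3² − 2·9·3·cos(90°) = 90, so JD = 3·√10.
Step 2: By the law of cosines on triangle DJC: DC² = (3·√10)² + 15² − 2·3·√10·15·cos(90°) = 315, so DC = 3·√35.

Therefore, the length of DC = 3·√35.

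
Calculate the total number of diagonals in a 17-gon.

Each of the 17 vertices connects to 14 non-adjacent vertices via diagonals.
Total connections = 17 × 14 = 238, but each diagonal is counted twice.
Number of diagonals = 238 / 2 = 119.

119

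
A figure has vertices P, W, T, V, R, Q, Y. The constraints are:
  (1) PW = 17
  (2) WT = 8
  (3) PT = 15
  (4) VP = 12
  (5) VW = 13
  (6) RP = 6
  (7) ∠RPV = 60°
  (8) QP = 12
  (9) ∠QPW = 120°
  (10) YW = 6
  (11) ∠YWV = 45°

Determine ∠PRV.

Step 1: By the law of cosines on triangle RPV: RV² = 6² + 12² − 2·6·12·cos(60°) = 108, so RV = 6·√3.
Step 2: By the inverse law of cosines on triangle PRV: cos(∠PRV) = (6² + (6·√3)² − 12²) / (2·6·6·√3) = 0/124.71 = 0, so ∠PRV = 90°.

Therefore, the measure of angle ∠PRV = 90°.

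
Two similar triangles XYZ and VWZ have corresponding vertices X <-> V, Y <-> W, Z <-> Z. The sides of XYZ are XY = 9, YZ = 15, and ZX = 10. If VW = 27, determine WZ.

k = 27/9 = 3. WZ = 3 * 15 = 45.

45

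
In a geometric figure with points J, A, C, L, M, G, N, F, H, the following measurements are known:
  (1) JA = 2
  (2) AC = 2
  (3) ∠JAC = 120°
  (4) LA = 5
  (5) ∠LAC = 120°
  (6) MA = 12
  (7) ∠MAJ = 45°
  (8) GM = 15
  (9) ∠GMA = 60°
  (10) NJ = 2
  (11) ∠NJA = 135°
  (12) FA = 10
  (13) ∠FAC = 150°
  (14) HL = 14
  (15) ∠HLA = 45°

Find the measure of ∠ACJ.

Step 1: By the law of cosines on triangle CAJ: CJ² = 2² + 2² − 2·2·2·cos(120°) = 12, so CJ = 2·√3.
Step 2: By the inverse law of cosines on triangle ACJ: cos(∠ACJ) = (2² + (2·√3)² − 2²) / (2·2·2·√3) = 12/13.86 = 0.866, so ∠ACJ = 30°.

Therefore, the measure of angle ∠ACJ = 30°.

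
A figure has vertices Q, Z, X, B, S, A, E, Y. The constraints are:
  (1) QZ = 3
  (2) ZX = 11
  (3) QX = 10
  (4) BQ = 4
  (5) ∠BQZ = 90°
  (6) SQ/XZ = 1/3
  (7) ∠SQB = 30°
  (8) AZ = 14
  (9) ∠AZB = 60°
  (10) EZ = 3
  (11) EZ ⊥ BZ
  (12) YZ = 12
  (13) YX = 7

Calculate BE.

Step 1: By the law of cosines on triangle ZQB: ZB² = 3² + 4² − 2·3·4·cos(90°) = 25, so ZB = 5.
Step 2: By the law of cosines on triangle BZE: BE² = 5² + 3² − 2·5·3·cos(90°) = 34, so BE = √34.

Therefore, the length of BE = √34.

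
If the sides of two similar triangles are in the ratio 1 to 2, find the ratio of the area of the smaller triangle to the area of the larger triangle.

Area scales with the square of linear dimensions. If every length is multiplied by 1/2, then the area is multiplied by (1/2)^2 = 1/4.
The area ratio is 1:4.

1:4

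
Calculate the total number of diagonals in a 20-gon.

The number of diagonals in an n-gon is n(n - 3)/2.
For n = 20: 20(20 - 3)/2 = 20 × 17 / 2 = 170.

170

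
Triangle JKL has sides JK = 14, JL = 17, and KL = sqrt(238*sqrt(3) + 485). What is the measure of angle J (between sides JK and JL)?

When all three sides of a triangle are known, the law of cosines can be rearranged to find any angle.
cos(C) = (a² + b² - c²) / (2ab) gives cos(J) = -sqrt(3)/2.
Taking the inverse cosine: J = 150°.

150°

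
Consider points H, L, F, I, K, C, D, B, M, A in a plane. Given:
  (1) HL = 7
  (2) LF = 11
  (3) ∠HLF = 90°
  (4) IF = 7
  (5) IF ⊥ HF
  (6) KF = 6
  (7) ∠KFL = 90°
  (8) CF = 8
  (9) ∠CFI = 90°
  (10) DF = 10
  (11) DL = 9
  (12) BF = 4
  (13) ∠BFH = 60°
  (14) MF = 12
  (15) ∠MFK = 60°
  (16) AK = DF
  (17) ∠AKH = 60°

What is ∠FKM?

Step 1: By the law of cosines on triangle KFM: KM² = 6² + 12² − 2·6·12·cos(60°) = 108, so KM = 6·√3.
Step 2: By the inverse law of cosines on triangle FKM: cos(∠FKM) = (6² + (6·√3)² − 12²) / (2·6·6·√3) = 0/124.71 = 0, so ∠FKM = 90°.

Therefore, the measure of angle ∠FKM = 90°.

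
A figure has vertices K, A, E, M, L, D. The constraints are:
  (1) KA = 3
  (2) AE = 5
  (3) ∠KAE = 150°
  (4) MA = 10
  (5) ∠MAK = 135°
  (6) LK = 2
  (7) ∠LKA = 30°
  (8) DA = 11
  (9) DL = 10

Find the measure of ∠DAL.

Step 1: By the law of cosines on triangle AKL: AL² = 3² + 2² − 2·3·2·cos(30°) = 2.61, so AL ≈ 1.61.
Step 2: By the inverse law of cosines on triangle DAL: cos(∠DAL) = (11² + 1.61² − 10²) / (2·11·1.61) = 23.61/35.53 = 0.6645, so ∠DAL = 48.36°.

Therefore, the measure of angle ∠DAL = 48.36°.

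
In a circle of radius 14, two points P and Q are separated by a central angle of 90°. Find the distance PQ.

Chord = 2(14) sin(45°) = 14*sqrt(2)

14*sqrt(2)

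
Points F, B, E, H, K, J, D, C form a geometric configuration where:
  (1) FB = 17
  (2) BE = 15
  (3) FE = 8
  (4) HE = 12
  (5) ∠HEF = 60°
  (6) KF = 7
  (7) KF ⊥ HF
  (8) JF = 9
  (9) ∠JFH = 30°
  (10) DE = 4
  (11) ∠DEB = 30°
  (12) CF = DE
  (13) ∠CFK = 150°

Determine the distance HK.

Step 1: By the law of cosines on triangle FEH: FH² = 8² + 12² − 2·8·12·cos(60°) = 112, so FH = 4·√7.
Step 2: By the law of cosines on triangle HFK: HK² = (4·√7)² + 7² − 2·4·√7·7·cos(90°) = 161, so HK = √161.

Therefore, the length of HK = √161.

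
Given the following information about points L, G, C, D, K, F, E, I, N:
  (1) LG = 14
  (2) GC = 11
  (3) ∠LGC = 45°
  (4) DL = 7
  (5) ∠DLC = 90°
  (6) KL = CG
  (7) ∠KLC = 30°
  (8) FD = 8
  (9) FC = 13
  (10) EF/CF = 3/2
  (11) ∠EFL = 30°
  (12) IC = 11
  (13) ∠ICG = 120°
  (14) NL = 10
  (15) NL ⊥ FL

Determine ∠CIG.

Step 1: By the law of cosines on triangle ICG: IG² = 11² + 11² − 2·11·11·cos(120°) = 363, so IG = 11·√3.
Step 2: By the inverse law of cosines on triangle CIG: cos(∠CIG) = (11² + (11·√3)² − 11²) / (2·11·11·√3) = 363/419.16 = 0.866, so ∠CIG = 30°.

Therefore, the measure of angle ∠CIG = 30°.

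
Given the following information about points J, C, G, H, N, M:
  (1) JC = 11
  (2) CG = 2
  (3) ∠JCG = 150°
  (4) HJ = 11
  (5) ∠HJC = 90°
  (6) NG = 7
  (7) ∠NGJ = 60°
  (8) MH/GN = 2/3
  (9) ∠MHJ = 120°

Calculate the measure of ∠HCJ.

Step 1: By the law of cosines on triangle CJH: CH² = 11² + 11² − 2·11·11·cos(90°) = 242, so CH = 11·√2.
Step 2: By the inverse law of cosines on triangle HCJ: cos(∠HCJ) = ((11·√2)² + 11² − 11²) / (2·11·√2·11) = 242/342.24 = 0.7071, so ∠HCJ = 45°.

Therefore, the measure of angle ∠HCJ = 45°.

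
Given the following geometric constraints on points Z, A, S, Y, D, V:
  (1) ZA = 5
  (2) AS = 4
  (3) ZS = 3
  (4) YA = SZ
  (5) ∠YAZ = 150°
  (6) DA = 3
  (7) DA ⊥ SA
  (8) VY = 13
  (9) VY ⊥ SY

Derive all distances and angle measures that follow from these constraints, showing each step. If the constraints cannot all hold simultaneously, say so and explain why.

The constraints are consistent.

From the given relations:
  YA = SZ = 3

Step 1: From ZA = 5, AY = 3, and ∠ZAY = 150°, by the law of cosines:
  ZY² = ZA² + AY² - 2·ZA·AY·cos(150°) = 25 + 9 + 25.98 = 59.98
  ZY ≈ 7.74

Step 2: From SA = 4, AD = 3, and ∠SAD = 90°, by the law of cosines:
  SD² = SA² + AD² - 2·SA·AD·cos(90°) = 16 + 9 - 0 = 25
  SD = 5

Step 3: From ZA = 5, ZS = 3, AS = 4, by the inverse law of cosines:
  cos(∠AZS) = (ZA² + ZS² - AS²) / (2·ZA·ZS)
  ∠AZS = 53.13°

Step 4: From AS = 4, AZ = 5, SZ = 3, by the inverse law of cosines:
  cos(∠SAZ) = (AS² + AZ² - SZ²) / (2·AS·AZ)
  ∠SAZ = 36.87°

Step 5: From SA = 4, SZ = 3, AZ = 5, by the inverse law of cosines:
  cos(∠ASZ) = (SA² + SZ² - AZ²) / (2·SA·SZ)
  ∠ASZ = 90°

Step 6: From ZA = 5, ZY = 7.74, AY = 3, by the inverse law of cosines:
  cos(∠AZY) = (ZA² + ZY² - AY²) / (2·ZA·ZY)
  ∠AZY = 11.17°

Step 7: From SA = 4, SD = 5, AD = 3, by the inverse law of cosines:
  cos(∠ASD) = (SA² + SD² - AD²) / (2·SA·SD)
  ∠ASD = 36.87°

Step 8: From YA = 3, YZ = 7.74, AZ = 5, by the inverse law of cosines:
  cos(∠AYZ) = (YA² + YZ² - AZ²) / (2·YA·YZ)
  ∠AYZ = 18.83°

Step 9: From DA = 3, DS = 5, AS = 4, by the inverse law of cosines:
  cos(∠ADS) = (DA² + DS² - AS²) / (2·DA·DS)
  ∠ADS = 53.13°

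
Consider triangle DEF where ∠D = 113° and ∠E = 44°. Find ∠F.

angle F = 180 - 113 - 44 = 23 degrees.

23 degrees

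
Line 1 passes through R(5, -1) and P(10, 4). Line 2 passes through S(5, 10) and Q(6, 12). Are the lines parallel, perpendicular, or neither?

Slope of line 1: m1 = (4 - -1)/(10 - 5) = 5/5 = 1
Slope of line 2: m2 = (12 - 10)/(6 - 5) = 2/1 = 2
m1 != m2 (1 != 2), so not parallel.
m1 * m2 = (1) * (2) = 2 != -1, so not perpendicular.
The lines are neither parallel nor perpendicular.

Neither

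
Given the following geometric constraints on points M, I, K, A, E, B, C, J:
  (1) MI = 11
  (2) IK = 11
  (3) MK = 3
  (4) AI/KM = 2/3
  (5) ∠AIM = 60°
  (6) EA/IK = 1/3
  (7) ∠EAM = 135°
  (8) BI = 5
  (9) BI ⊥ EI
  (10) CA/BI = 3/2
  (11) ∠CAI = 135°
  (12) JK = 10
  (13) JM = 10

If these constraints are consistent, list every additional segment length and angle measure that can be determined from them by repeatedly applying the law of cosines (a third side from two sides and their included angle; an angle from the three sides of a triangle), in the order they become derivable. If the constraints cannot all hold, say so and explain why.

The constraints are consistent. Derivable facts, in order:
After 1 step:
- IC ≈ 9.03
- MA = √103
- ∠IKM = 82.16°
- ∠IMK = 82.16°
- ∠JKM = 81.37°
- ∠JMK = 81.37°
- ∠KIM = 15.67°
- ∠KJM = 17.25°
After 2 steps:
- ME ≈ 13
- ∠ACI = 9.01°
- ∠AIC = 35.99°
- ∠AMI = 9.83°
- ∠IAM = 110.17°
After 3 steps:
- ∠AEM = 33.5°
- ∠AME = 11.5°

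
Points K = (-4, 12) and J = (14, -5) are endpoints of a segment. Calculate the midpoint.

M = ((x₁ + x₂)/2, (y₁ + y₂)/2)
= ((-4 + 14)/2, (12 + -5)/2)
= (10/2, 7/2) = (5, 7/2)

(5, 7/2)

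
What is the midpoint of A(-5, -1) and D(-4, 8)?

M = ((x₁ + x₂)/2, (y₁ + y₂)/2)
= ((-5 + -4)/2, (-1 + 8)/2)
= (-9/2, 7/2) = (-9/2, 7/2)

(-9/2, 7/2)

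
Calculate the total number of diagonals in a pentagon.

Total line segments between 5 vertices = C(5,2) = 10.
Subtract the 5 sides: 10 - 5 = 5 diagonals.

5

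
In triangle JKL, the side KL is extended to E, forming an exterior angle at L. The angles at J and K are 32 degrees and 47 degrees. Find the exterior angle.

Exterior angle = 32 + 47 = 79 degrees (exterior angle theorem).

79 degrees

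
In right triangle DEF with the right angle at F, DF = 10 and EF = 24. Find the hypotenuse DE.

By the Pythagorean theorem: DE^2 = DF^2 + EF^2
DE^2 = 10^2 + 24^2 = 100 + 576 = 676
DE = sqrt(676) = 26

26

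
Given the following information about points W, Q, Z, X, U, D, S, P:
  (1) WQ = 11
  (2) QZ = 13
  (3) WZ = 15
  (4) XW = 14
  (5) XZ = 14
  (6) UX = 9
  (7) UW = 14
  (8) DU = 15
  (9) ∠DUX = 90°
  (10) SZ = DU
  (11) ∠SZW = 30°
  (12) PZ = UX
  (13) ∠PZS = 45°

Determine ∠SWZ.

From the given relations: SZ = DU = 15.
Step 1: By the law of cosines on triangle WZS: WS² = 15² + 15² − 2·15·15·cos(30°) = 60.29, so WS ≈ 7.76.
Step 2: By the inverse law of cosines on triangle SWZ: cos(∠SWZ) = (7.76² + 15² − 15²) / (2·7.76·15) = 60.29/232.94 = 0.2588, so ∠SWZ = 75°.

Therefore, the measure of angle ∠SWZ = 75°.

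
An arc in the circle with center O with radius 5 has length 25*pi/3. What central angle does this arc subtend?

Arc length L = 2πr × θ/360, so θ = 360L / (2πr).
θ = 360 × 25*pi/3 / (2π × 5)
θ = 300°
θ = 300°

300°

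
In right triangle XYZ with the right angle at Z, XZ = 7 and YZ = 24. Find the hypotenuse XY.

By the Pythagorean theorem: XY^2 = XZ^2 + YZ^2
XY^2 = 7^2 + 24^2 = 49 + 576 = 625
XY = sqrt(625) = 25

25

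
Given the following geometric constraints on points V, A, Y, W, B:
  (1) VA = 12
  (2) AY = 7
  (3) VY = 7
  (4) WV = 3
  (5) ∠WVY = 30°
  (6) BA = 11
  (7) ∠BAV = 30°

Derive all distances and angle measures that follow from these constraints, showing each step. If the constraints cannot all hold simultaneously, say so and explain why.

The constraints are consistent.

Step 1: From VA = 12, AB = 11, and ∠VAB = 30°, by the law of cosines:
  VB² = VA² + AB² - 2·VA·AB·cos(30°) = 144 + 121 - 228.6 = 36.37
  VB ≈ 6.03

Step 2: From YV = 7, VW = 3, and ∠YVW = 30°, by the law of cosines:
  YW² = YV² + VW² - 2·YV·VW·cos(30°) = 49 + 9 - 36.37 = 21.63
  YW ≈ 4.65

Step 3: From VA = 12, VY = 7, AY = 7, by the inverse law of cosines:
  cos(∠AVY) = (VA² + VY² - AY²) / (2·VA·VY)
  ∠AVY = 31°

Step 4: From AV = 12, AY = 7, VY = 7, by the inverse law of cosines:
  cos(∠VAY) = (AV² + AY² - VY²) / (2·AV·AY)
  ∠VAY = 31°

Step 5: From YA = 7, YV = 7, AV = 12, by the inverse law of cosines:
  cos(∠AYV) = (YA² + YV² - AV²) / (2·YA·YV)
  ∠AYV = 117.99°

Step 6: From VA = 12, VB = 6.03, AB = 11, by the inverse law of cosines:
  cos(∠AVB) = (VA² + VB² - AB²) / (2·VA·VB)
  ∠AVB = 65.78°

Step 7: From YV = 7, YW = 4.65, VW = 3, by the inverse law of cosines:
  cos(∠VYW) = (YV² + YW² - VW²) / (2·YV·YW)
  ∠VYW = 18.82°

Step 8: From WV = 3, WY = 4.65, VY = 7, by the inverse law of cosines:
  cos(∠VWY) = (WV² + WY² - VY²) / (2·WV·WY)
  ∠VWY = 131.18°

Step 9: From BA = 11, BV = 6.03, AV = 12, by the inverse law of cosines:
  cos(∠ABV) = (BA² + BV² - AV²) / (2·BA·BV)
  ∠ABV = 84.22°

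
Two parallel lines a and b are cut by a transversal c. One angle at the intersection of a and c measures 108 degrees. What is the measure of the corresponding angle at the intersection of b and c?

Corresponding angles formed by parallel lines and a transversal are equal.
The given angle is 108 degrees.
The corresponding angle = 108 degrees.

108 degrees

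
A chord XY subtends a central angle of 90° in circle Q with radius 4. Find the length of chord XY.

Drop a perpendicular from the center to the chord, bisecting both the chord and the central angle.
Each half-chord = r sin(θ/2) = 4 sin(45°).
The full chord = 2 × 4 × sin(45°) = 4*sqrt(2).

4*sqrt(2)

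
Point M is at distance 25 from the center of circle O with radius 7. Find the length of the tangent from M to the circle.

The tangent, radius, and line from the external point to the center form a right triangle.
The right angle is where the tangent meets the radius.
By the Pythagorean theorem: tangent² + 7² = 25²
tangent² = 625 - 49 = 576
tangent = 24

24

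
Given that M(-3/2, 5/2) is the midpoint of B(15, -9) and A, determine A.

Using the midpoint formula: M = ((x1 + x2)/2, (y1 + y2)/2)
We know M = (-3/2, 5/2) and B = (15, -9)
For x: -3/2 = (15 + x2)/2, so x2 = 2*-3/2 - 15 = -18
For y: 5/2 = (-9 + y2)/2, so y2 = 2*5/2 - -9 = 14
A = (-18, 14)

(-18, 14)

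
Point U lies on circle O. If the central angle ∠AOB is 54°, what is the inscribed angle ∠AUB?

Inscribed angle = 54° / 2 = 27° (inscribed angle theorem).

27°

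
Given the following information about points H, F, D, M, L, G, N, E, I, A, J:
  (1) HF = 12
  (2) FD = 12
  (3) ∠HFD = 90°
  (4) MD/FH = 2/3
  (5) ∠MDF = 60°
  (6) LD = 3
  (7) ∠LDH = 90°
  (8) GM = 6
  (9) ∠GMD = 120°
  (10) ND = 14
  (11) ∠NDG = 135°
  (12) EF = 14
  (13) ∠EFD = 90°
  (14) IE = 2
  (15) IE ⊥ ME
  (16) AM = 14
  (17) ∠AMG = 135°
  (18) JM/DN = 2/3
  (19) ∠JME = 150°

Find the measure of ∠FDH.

Step 1: By the law of cosines on triangle DFH: DH² = 12² + 12² − 2·12·12·cos(90°) = 288, so DH = 12·√2.
Step 2: By the inverse law of cosines on triangle FDH: cos(∠FDH) = (12² + (12·√2)² − 12²) / (2·12·12·√2) = 288/407.29 = 0.7071, so ∠FDH = 45°.

Therefore, the measure of angle ∠FDH = 45°.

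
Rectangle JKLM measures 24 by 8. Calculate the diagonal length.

A rectangle's diagonal splits it into two right triangles, with the diagonal as the hypotenuse.
By the Pythagorean theorem, d^2 = 24^2 + 8^2 = 640.
Therefore d = sqrt(640) = 8*sqrt(10).

8*sqrt(10)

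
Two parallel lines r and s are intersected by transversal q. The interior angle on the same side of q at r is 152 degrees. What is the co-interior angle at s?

Co-interior (same-side interior) angles are between the parallel lines on the same side of the transversal.
Unlike corresponding or alternate interior angles, they are supplementary rather than equal.
So the angle = 180 - 152 = 28 degrees.

28 degrees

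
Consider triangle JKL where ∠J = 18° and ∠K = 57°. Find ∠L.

Let angle L = x. Then 18 + 57 + x = 180.
x = 180 - 75 = 105 degrees.

105 degrees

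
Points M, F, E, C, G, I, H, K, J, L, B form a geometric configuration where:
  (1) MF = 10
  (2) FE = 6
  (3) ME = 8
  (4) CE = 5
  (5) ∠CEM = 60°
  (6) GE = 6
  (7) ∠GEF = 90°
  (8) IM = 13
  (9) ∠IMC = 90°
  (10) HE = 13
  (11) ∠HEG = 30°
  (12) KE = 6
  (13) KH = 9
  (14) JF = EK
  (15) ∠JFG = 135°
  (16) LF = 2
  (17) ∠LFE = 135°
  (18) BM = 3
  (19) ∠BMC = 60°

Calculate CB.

Step 1: By the law of cosines on triangle CEM: CM² = 5² + 8² − 2·5·8·cos(60°) = 49, so CM = 7.
Step 2: By the law of cosines on triangle CMB: CB² = 7² + 3² − 2·7·3·cos(60°) = 37, so CB = √37.

Therefore, the length of CB = √37.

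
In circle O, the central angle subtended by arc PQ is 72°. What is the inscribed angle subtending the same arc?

An inscribed angle intercepts an arc from a point on the circle, while the central angle intercepts the same arc from the center.
The inscribed angle is always half the central angle: 72° / 2 = 36°.

36°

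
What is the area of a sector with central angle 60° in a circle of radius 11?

Sector area = πr² × θ/360
= π × 11² × 1/6
= π × 121 × 1/6
= 121*pi/6

121*pi/6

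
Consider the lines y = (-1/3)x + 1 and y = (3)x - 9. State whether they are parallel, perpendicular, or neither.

Slope of line 1: m1 = -1/3
Slope of line 2: m2 = 3
m1 * m2 = -1, so perpendicular.

Perpendicular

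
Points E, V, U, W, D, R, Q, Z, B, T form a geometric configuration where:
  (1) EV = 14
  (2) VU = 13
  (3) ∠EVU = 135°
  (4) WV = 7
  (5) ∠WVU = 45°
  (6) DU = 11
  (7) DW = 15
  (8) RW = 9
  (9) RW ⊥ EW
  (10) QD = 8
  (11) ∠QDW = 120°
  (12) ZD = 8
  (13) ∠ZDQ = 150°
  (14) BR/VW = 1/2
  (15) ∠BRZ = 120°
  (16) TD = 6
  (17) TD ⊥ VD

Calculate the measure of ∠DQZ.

Step 1: By the law of cosines on triangle QDZ: QZ² = 8² + 8² − 2·8·8·cos(150°) = 238.85, so QZ ≈ 15.45.
Step 2: By the inverse law of cosines on triangle DQZ: cos(∠DQZ) = (8² + 15.45² − 8²) / (2·8·15.45) = 238.85/247.28 = 0.9659, so ∠DQZ = 15°.

Therefore, the measure of angle ∠DQZ = 15°.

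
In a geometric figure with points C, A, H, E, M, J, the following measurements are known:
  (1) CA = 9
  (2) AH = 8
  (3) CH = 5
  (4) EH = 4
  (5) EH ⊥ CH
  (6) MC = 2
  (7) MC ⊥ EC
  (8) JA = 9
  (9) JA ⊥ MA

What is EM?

Step 1: By the law of cosines on triangle EHC: EC² = 4² + 5² − 2·4·5·cos(90°) = 41, so EC = √41.
Step 2: By the law of cosines on triangle ECM: EM² = √41² + 2² − 2·√41·2·cos(90°) = 45, so EM = 3·√5.

Therefore, the length of EM = 3·√5.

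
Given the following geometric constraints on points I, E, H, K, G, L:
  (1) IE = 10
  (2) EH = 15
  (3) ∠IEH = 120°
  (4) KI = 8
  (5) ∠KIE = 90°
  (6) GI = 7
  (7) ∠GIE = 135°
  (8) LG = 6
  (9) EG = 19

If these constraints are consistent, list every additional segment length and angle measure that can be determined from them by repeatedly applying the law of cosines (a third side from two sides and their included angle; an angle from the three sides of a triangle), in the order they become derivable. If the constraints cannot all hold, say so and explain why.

These constraints are not satisfiable: by the triangle inequality in triangle IEG, (1) IE = 10 and (6) GI = 7 force EG ≤ 10 + 7 = 17, but (9) says EG = 19. No planar figure meets all of them, so nothing further can be derived.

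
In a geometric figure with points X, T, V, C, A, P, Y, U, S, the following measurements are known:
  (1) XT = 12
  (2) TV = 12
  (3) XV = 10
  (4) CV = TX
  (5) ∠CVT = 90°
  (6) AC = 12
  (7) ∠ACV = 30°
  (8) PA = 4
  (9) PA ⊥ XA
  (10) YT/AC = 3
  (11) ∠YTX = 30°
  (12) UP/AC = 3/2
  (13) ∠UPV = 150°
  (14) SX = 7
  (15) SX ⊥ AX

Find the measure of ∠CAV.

From the given relations: CV = TX = 12.
Step 1: By the law of cosines on triangle ACV: AV² = 12² + 12² − 2·12·12·cos(30°) = 38.58, so AV ≈ 6.21.
Step 2: By the inverse law of cosines on triangle CAV: cos(∠CAV) = (12² + 6.21² − 12²) / (2·12·6.21) = 38.58/149.08 = 0.2588, so ∠CAV = 75°.

Therefore, the measure of angle ∠CAV = 75°.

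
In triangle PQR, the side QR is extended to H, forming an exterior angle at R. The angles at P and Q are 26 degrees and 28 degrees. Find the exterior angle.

By the exterior angle theorem, an exterior angle of a triangle equals the sum of the two remote interior angles.
Exterior angle = angle P + angle Q
Exterior angle = 26 + 28 = 54 degrees

54 degrees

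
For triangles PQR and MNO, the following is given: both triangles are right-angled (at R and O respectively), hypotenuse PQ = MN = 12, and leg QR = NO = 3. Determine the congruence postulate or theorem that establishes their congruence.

The given information provides:
both triangles are right-angled (at R and O respectively), hypotenuse PQ = MN = 12, and leg QR = NO = 3
This matches the HL congruence theorem.
The hypotenuse and one leg of two right triangles are equal (Hypotenuse-Leg).

HL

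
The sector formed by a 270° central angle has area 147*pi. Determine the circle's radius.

Sector area A = πr² × θ/360, so r² = 360A / (πθ).
r² = 360 × 147*pi / (π × 270)
r² = 196
r = 14

14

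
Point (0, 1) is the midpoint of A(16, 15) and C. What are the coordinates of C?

Using the midpoint formula: M = ((x1 + x2)/2, (y1 + y2)/2)
We know M = (0, 1) and A = (16, 15)
For x: 0 = (16 + x2)/2, so x2 = 2*0 - 16 = -16
For y: 1 = (15 + y2)/2, so y2 = 2*1 - 15 = -13
C = (-16, -13)

(-16, -13)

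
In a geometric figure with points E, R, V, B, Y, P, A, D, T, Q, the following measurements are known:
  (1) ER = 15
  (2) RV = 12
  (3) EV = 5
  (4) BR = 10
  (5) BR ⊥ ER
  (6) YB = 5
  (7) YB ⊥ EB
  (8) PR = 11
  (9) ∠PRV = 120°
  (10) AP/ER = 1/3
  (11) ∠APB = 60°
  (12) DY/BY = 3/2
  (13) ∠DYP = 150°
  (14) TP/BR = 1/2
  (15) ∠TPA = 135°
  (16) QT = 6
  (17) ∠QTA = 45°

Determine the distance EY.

Step 1: By the law of cosines on triangle BRE: BE² = 10² + 15² − 2·10·15·cos(90°) = 325, so BE = 5·√13.
Step 2: By the law of cosines on triangle EBY: EY² = (5·√13)² + 5² − 2·5·√13·5·cos(90°) = 350, so EY = 5·√14.

Therefore, the length of EY = 5·√14.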